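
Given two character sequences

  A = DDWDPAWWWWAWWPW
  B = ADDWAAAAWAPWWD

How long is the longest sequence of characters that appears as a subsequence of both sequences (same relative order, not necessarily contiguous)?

8

Pick D [1,2] → D [2,3] → W [3,4] → A [6,8] → W [10,9] → A [11,10] → W [12,12] → W [13,13]; all 8 characters appear in both, in order. The LCS DP gives dp[15][14] = 8, so this is optimal.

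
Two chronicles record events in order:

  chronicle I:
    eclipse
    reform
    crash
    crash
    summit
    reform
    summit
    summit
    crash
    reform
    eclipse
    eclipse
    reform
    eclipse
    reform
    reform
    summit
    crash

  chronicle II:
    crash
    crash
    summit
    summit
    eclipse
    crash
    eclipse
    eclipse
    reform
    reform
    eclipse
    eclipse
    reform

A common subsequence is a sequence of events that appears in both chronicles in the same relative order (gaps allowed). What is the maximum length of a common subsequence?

10

One common subsequence of length 10: crash at chronicle I[3]=chronicle II[1], then crash at chronicle I[4]=chronicle II[2], then summit at chronicle I[5]=chronicle II[3], then summit at chronicle I[7]=chronicle II[4], then crash at chronicle I[9]=chronicle II[6], then eclipse at chronicle I[11]=chronicle II[7], then eclipse at chronicle I[12]=chronicle II[8], then reform at chronicle I[13]=chronicle II[10], then eclipse at chronicle I[14]=chronicle II[12], then reform at chronicle I[16]=chronicle II[13]. Since dp[18][13] = 10, nothing longer is possible.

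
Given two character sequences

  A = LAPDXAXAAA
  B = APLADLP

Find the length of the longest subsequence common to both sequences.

Let dp[i][j] be the LCS length of the first i characters of A and the first j characters of B. dp[i][j] = dp[i-1][j-1]+1 when the i-th and j-th characters match, else max(dp[i-1][j], dp[i][j-1]).
    ·  A  P  L  A  D  L  P
 ·  0  0  0  0  0  0  0  0
 L  0  0  0  1  1  1  1  1
 A  0  1  1  1  2  2  2  2
 P  0  1  2  2  2  2  2  3
 D  0  1  2  2  2  3  3  3
 X  0  1  2  2  2  3  3  3
 A  0  1  2  2  3  3  3  3
 X  0  1  2  2  3  3  3  3
 A  0  1  2  2  3  3  3  3
 A  0  1  2  2  3  3  3  3
 A  0  1  2  2  3  3  3  3
dp[10][7] = 3. One LCS (by backtracking along matches): LAP.

3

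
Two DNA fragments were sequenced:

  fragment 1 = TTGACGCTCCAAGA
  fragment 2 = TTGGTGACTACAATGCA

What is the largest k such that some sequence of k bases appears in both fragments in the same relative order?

Taking T (fragment 1 #1, fragment 2 #2); then T (fragment 1 #2, fragment 2 #5); then G (fragment 1 #3, fragment 2 #6); then A (fragment 1 #4, fragment 2 #7); then C (fragment 1 #7, fragment 2 #8); then T (fragment 1 #8, fragment 2 #9); then C (fragment 1 #10, fragment 2 #11); then A (fragment 1 #11, fragment 2 #12); then A (fragment 1 #12, fragment 2 #13); then G (fragment 1 #13, fragment 2 #15); then A (fragment 1 #14, fragment 2 #17) gives a common subsequence of length 11. Since dp[14][17] = 11, nothing longer is possible.

11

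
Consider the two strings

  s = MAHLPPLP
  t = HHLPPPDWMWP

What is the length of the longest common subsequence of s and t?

Let dp[i][j] be the LCS length of the first i characters of s and the first j characters of t. dp[i][j] = dp[i-1][j-1]+1 when the i-th and j-th characters match, else max(dp[i-1][j], dp[i][j-1]).
    ·  H  H  L  P  P  P  D  W  M  W  P
 ·  0  0  0  0  0  0  0  0  0  0  0  0
 M  0  0  0  0  0  0  0  0  0  1  1  1
 A  0  0  0  0  0  0  0  0  0  1  1  1
 H  0  1  1  1  1  1  1  1  1  1  1  1
 L  0  1  1  2  2  2  2  2  2  2  2  2
 P  0  1  1  2  3  3  3  3  3  3  3  3
 P  0  1  1  2  3  4  4  4  4  4  4  4
 L  0  1  1  2  3  4  4  4  4  4  4  4
 P  0  1  1  2  3  4  5  5  5  5  5  5
dp[8][11] = 5. One LCS (by backtracking along matches): HLPPP.

5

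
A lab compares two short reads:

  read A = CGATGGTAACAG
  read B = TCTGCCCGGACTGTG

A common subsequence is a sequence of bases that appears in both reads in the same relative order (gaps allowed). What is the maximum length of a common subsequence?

Taking C at read A[1]=read B[7]; then G at read A[2]=read B[9]; then A at read A[3]=read B[10]; then T at read A[4]=read B[12]; then G at read A[6]=read B[13]; then T at read A[7]=read B[14]; then G at read A[12]=read B[15] gives a common subsequence of length 7. dp[12][15] = 7 confirms this is the maximum.

7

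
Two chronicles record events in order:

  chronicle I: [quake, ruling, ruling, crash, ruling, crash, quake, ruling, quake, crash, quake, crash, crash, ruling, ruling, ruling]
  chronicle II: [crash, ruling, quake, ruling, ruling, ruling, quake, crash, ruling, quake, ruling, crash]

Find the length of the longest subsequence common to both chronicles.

8

Match quake at chronicle I[1]=chronicle II[3], ruling at chronicle I[2]=chronicle II[5], ruling at chronicle I[3]=chronicle II[6], crash at chronicle I[4]=chronicle II[8], ruling at chronicle I[5]=chronicle II[9], quake at chronicle I[7]=chronicle II[10], ruling at chronicle I[8]=chronicle II[11], crash at chronicle I[13]=chronicle II[12] — 8 events in the same relative order in both. dp[16][12] = 8 confirms this is the maximum.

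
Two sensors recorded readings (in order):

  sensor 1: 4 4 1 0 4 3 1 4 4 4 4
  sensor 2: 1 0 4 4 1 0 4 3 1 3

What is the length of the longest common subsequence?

7

Let dp[i][j] be the LCS length of the first i values of sensor 1 and the first j values of sensor 2. dp[i][j] = dp[i-1][j-1]+1 when the i-th and j-th values match, else max(dp[i-1][j], dp[i][j-1]).
    ·  1  0  4  4  1  0  4  3  1  3
 ·  0  0  0  0  0  0  0  0  0  0  0
 4  0  0  0  1  1  1  1  1  1  1  1
 4  0  0  0  1  2  2  2  2  2  2  2
 1  0  1  1  1  2  3  3  3  3  3  3
 0  0  1  2  2  2  3  4  4  4  4  4
 4  0  1  2  3  3  3  4  5  5  5  5
 3  0  1  2  3  3  3  4  5  6  6  6
 1  0  1  2  3  3  4  4  5  6  7  7
 4  0  1  2  3  4  4  4  5  6  7  7
 4  0  1  2  3  4  4  4  5  6  7  7
 4  0  1  2  3  4  4  4  5  6  7  7
 4  0  1  2  3  4  4  4  5  6  7  7
dp[11][10] = 7. One LCS (by backtracking along matches): 4, 4, 1, 0, 4, 3, 1.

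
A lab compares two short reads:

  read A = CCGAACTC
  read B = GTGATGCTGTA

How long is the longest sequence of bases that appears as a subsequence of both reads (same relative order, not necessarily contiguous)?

4

Match G (read A #3, read B #3), A (read A #4, read B #4), C (read A #6, read B #7), T (read A #7, read B #10) — 4 bases in the same relative order in both. Since dp[8][11] = 4, nothing longer is possible.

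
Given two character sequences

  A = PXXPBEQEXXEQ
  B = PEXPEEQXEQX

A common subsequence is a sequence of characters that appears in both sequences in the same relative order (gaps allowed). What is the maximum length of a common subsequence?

8

Let dp[i][j] be the LCS length of the first i characters of A and the first j characters of B. dp[i][j] = dp[i-1][j-1]+1 when the i-th and j-th characters match, else max(dp[i-1][j], dp[i][j-1]).
    ·  P  E  X  P  E  E  Q  X  E  Q  X
 ·  0  0  0  0  0  0  0  0  0  0  0  0
 P  0  1  1  1  1  1  1  1  1  1  1  1
 X  0  1  1  2  2  2  2  2  2  2  2  2
 X  0  1  1  2  2  2  2  2  3  3  3  3
 P  0  1  1  2  3  3  3  3  3  3  3  3
 B  0  1  1  2  3  3  3  3  3  3  3  3
 E  0  1  2  2  3  4  4  4  4  4  4  4
 Q  0  1  2  2  3  4  4  5  5  5  5  5
 E  0  1  2  2  3  4  5  5  5  6  6  6
 X  0  1  2  3  3  4  5  5  6  6  6  7
 X  0  1  2  3  3  4  5  5  6  6  6  7
 E  0  1  2  3  3  4  5  5  6  7  7  7
 Q  0  1  2  3  3  4  5  6  6  7  8  8
dp[12][11] = 8. One LCS (by backtracking along matches): PXPEQXEQ.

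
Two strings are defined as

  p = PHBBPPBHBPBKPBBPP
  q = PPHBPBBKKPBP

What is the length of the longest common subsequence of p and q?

Match P (p #1, q #2), H (p #2, q #3), B (p #4, q #4), P (p #6, q #5), B (p #7, q #6), B (p #9, q #7), K (p #12, q #9), P (p #13, q #10), B (p #15, q #11), P (p #17, q #12) — 10 characters in the same relative order in both. The LCS DP gives dp[17][12] = 10, so this is optimal.

10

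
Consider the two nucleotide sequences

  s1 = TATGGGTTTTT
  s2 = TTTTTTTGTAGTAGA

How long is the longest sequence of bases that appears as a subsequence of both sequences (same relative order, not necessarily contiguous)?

7

One common subsequence of length 7: T (s1 #1, s2 #3), then T (s1 #3, s2 #4), then T (s1 #7, s2 #5), then T (s1 #8, s2 #6), then T (s1 #9, s2 #7), then T (s1 #10, s2 #9), then T (s1 #11, s2 #12). Since dp[11][15] = 7, nothing longer is possible.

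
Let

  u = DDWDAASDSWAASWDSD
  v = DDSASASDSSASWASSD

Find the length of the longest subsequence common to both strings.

Taking D [1,1], D [2,2], A [5,4], A [6,6], S [7,7], D [8,8], S [9,12], W [10,13], A [12,14], S [13,15], S [16,16], D [17,17] gives a common subsequence of length 12. dp[17][17] = 12 confirms this is the maximum.

12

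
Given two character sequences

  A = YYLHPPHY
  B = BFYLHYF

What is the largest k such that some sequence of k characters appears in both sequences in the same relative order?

4

One common subsequence of length 4: Y [2,3] → L [3,4] → H [7,5] → Y [8,6]. Since dp[8][7] = 4, nothing longer is possible.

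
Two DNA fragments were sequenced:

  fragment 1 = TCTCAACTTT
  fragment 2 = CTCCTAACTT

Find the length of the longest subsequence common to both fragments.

8

Match T at fragment 1[1]=fragment 2[2], C at fragment 1[2]=fragment 2[4], T at fragment 1[3]=fragment 2[5], A at fragment 1[5]=fragment 2[6], A at fragment 1[6]=fragment 2[7], C at fragment 1[7]=fragment 2[8], T at fragment 1[9]=fragment 2[9], T at fragment 1[10]=fragment 2[10] — 8 bases in the same relative order in both. dp[10][10] = 8 confirms this is the maximum.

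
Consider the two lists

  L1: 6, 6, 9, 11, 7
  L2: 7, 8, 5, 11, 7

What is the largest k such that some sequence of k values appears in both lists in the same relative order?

One common subsequence of length 2: 11 [4,4]; then 7 [5,5]. dp[5][5] = 2 confirms this is the maximum.

2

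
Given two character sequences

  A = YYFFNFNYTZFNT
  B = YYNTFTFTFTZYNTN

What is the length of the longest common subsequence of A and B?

Taking Y [1,1], Y [2,2], F [3,5], F [4,7], F [6,9], T [9,10], Z [10,11], N [12,13], T [13,14] gives a common subsequence of length 9. Since dp[13][15] = 9, nothing longer is possible.

9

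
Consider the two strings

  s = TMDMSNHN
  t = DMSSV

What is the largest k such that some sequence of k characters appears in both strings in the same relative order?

3

Taking D at s[3]=t[1]; then M at s[4]=t[2]; then S at s[5]=t[4] gives a common subsequence of length 3, and the DP table's final entry dp[8][5] is also 3, so no common subsequence is longer.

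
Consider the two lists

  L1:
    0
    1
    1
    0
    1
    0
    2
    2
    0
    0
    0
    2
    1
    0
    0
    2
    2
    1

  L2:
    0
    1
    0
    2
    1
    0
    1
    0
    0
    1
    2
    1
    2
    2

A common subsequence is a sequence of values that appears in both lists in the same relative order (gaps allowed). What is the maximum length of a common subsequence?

Pick 0 [1,1], then 1 [2,2], then 1 [3,5], then 0 [4,6], then 1 [5,7], then 0 [6,8], then 0 [9,9], then 2 [12,11], then 1 [13,12], then 2 [16,13], then 2 [17,14]; all 11 values appear in both, in order. Since dp[18][14] = 11, nothing longer is possible.

11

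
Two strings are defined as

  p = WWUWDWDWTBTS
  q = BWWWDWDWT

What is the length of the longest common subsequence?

8

Let dp[i][j] be the LCS length of the first i characters of p and the first j characters of q. dp[i][j] = dp[i-1][j-1]+1 when the i-th and j-th characters match, else max(dp[i-1][j], dp[i][j-1]).
    ·  B  W  W  W  D  W  D  W  T
 ·  0  0  0  0  0  0  0  0  0  0
 W  0  0  1  1  1  1  1  1  1  1
 W  0  0  1  2  2  2  2  2  2  2
 U  0  0  1  2  2  2  2  2  2  2
 W  0  0  1  2  3  3  3  3  3  3
 D  0  0  1  2  3  4  4  4  4  4
 W  0  0  1  2  3  4  5  5  5  5
 D  0  0  1  2  3  4  5  6  6  6
 W  0  0  1  2  3  4  5  6  7  7
 T  0  0  1  2  3  4  5  6  7  8
 B  0  1  1  2  3  4  5  6  7  8
 T  0  1  1  2  3  4  5  6  7  8
 S  0  1  1  2  3  4  5  6  7  8
dp[12][9] = 8. One LCS (by backtracking along matches): WWWDWDWT.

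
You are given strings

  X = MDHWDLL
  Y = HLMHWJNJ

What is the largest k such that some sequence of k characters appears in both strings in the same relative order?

3

Let dp[i][j] be the LCS length of the first i characters of X and the first j characters of Y. dp[i][j] = dp[i-1][j-1]+1 when the i-th and j-th characters match, else max(dp[i-1][j], dp[i][j-1]).
    ·  H  L  M  H  W  J  N  J
 ·  0  0  0  0  0  0  0  0  0
 M  0  0  0  1  1  1  1  1  1
 D  0  0  0  1  1  1  1  1  1
 H  0  1  1  1  2  2  2  2  2
 W  0  1  1  1  2  3  3  3  3
 D  0  1  1  1  2  3  3  3  3
 L  0  1  2  2  2  3  3  3  3
 L  0  1  2  2  2  3  3  3  3
dp[7][8] = 3. One LCS (by backtracking along matches): MHW.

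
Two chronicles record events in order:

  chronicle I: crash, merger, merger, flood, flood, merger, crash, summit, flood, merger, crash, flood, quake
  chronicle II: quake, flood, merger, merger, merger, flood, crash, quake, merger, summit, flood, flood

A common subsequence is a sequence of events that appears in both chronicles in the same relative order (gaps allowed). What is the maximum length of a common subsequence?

Match merger [2,4], then merger [3,5], then flood [4,6], then merger [6,9], then summit [8,10], then flood [9,11], then flood [12,12] — 7 events in the same relative order in both, and the DP table's final entry dp[13][12] is also 7, so no common subsequence is longer.

7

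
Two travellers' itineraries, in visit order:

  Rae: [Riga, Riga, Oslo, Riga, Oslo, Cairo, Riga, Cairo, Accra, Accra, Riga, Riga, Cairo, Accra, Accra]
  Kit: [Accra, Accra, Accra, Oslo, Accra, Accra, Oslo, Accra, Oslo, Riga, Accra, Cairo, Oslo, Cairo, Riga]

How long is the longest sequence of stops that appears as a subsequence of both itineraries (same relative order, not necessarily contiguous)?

Pick Oslo [3,9], then Riga [4,10], then Oslo [5,13], then Cairo [8,14], then Riga [12,15]; all 5 stops appear in both, in order, and the DP table's final entry dp[15][15] is also 5, so no common subsequence is longer.

5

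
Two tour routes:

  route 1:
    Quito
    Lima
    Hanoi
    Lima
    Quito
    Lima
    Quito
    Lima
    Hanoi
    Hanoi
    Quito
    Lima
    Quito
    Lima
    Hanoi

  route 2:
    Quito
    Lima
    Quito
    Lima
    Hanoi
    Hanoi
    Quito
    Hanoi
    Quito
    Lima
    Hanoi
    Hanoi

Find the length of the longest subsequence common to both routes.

Taking Quito [5,1] → Lima [6,2] → Quito [7,3] → Lima [8,4] → Hanoi [9,5] → Hanoi [10,6] → Quito [11,7] → Quito [13,9] → Lima [14,10] → Hanoi [15,12] gives a common subsequence of length 10. dp[15][12] = 10 confirms this is the maximum.

10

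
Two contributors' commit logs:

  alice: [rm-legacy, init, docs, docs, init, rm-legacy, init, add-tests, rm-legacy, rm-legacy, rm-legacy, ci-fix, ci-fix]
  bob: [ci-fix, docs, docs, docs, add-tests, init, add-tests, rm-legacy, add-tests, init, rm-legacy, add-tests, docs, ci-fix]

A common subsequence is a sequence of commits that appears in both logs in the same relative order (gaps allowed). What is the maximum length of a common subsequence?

7

Match docs [3,3], docs [4,4], init [5,6], rm-legacy [6,8], init [7,10], add-tests [8,12], ci-fix [13,14] — 7 commits in the same relative order in both. The LCS DP gives dp[13][14] = 7, so this is optimal.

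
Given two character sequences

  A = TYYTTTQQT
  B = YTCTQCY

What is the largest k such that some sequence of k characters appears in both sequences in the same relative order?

4

Pick Y [3,1]; then T [4,2]; then T [6,4]; then Q [7,5]; all 4 characters appear in both, in order. dp[9][7] = 4 confirms this is the maximum.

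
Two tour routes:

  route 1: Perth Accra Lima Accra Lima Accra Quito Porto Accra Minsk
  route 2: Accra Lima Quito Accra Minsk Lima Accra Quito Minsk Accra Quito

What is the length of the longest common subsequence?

7

Match Accra at route 1[2]=route 2[1]; then Lima at route 1[3]=route 2[2]; then Accra at route 1[4]=route 2[4]; then Lima at route 1[5]=route 2[6]; then Accra at route 1[6]=route 2[7]; then Quito at route 1[7]=route 2[8]; then Accra at route 1[9]=route 2[10] — 7 stops in the same relative order in both. dp[10][11] = 7 confirms this is the maximum.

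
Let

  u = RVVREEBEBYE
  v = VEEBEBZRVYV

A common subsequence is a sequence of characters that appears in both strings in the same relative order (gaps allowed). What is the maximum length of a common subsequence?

Pick V [3,1] → E [5,2] → E [6,3] → B [7,4] → E [8,5] → B [9,6] → Y [10,10]; all 7 characters appear in both, in order. dp[11][11] = 7 confirms this is the maximum.

7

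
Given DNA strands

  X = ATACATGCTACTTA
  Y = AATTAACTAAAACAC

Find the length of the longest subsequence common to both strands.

9

One common subsequence of length 9: A [1,2], T [2,4], A [3,5], A [5,6], C [8,7], T [9,8], A [10,12], C [11,13], A [14,14]. dp[14][15] = 9 confirms this is the maximum.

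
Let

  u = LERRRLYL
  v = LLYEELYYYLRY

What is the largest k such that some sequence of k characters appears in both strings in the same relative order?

5

Match L [1,2], E [2,5], L [6,6], Y [7,9], L [8,10] — 5 characters in the same relative order in both. Since dp[8][12] = 5, nothing longer is possible.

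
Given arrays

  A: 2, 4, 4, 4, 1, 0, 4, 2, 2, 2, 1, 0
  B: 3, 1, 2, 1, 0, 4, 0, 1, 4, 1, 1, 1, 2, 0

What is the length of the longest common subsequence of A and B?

Pick 2 at A[1]=B[3], then 4 at A[2]=B[6], then 4 at A[3]=B[9], then 1 at A[5]=B[12], then 2 at A[10]=B[13], then 0 at A[12]=B[14]; all 6 values appear in both, in order. Since dp[12][14] = 6, nothing longer is possible.

6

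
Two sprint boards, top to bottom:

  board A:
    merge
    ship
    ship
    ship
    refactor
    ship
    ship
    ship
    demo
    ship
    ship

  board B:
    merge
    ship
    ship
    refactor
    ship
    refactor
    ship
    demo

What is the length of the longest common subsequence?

Match merge at board A[1]=board B[1], then ship at board A[2]=board B[2], then ship at board A[3]=board B[3], then ship at board A[4]=board B[5], then refactor at board A[5]=board B[6], then ship at board A[8]=board B[7], then demo at board A[9]=board B[8] — 7 tasks in the same relative order in both. dp[11][8] = 7 confirms this is the maximum.

7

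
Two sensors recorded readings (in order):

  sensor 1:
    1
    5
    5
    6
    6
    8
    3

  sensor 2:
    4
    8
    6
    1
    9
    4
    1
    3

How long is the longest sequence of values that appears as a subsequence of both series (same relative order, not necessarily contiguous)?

Let dp[i][j] be the LCS length of the first i values of sensor 1 and the first j values of sensor 2. dp[i][j] = dp[i-1][j-1]+1 when the i-th and j-th values match, else max(dp[i-1][j], dp[i][j-1]).
    ·  4  8  6  1  9  4  1  3
 ·  0  0  0  0  0  0  0  0  0
 1  0  0  0  0  1  1  1  1  1
 5  0  0  0  0  1  1  1  1  1
 5  0  0  0  0  1  1  1  1  1
 6  0  0  0  1  1  1  1  1  1
 6  0  0  0  1  1  1  1  1  1
 8  0  0  1  1  1  1  1  1  1
 3  0  0  1  1  1  1  1  1  2
dp[7][8] = 2. One LCS (by backtracking along matches): 1, 3.

2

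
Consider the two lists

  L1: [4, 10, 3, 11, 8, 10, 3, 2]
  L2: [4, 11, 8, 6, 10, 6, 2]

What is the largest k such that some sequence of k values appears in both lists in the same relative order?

5

Pick 4 (L1 #1, L2 #1), then 11 (L1 #4, L2 #2), then 8 (L1 #5, L2 #3), then 10 (L1 #6, L2 #5), then 2 (L1 #8, L2 #7); all 5 values appear in both, in order, and the DP table's final entry dp[8][7] is also 5, so no common subsequence is longer.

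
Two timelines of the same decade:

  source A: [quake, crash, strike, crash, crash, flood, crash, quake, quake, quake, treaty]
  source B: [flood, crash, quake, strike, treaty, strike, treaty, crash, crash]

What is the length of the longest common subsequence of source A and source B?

4

Taking quake [1,3], then strike [3,6], then crash [5,8], then crash [7,9] gives a common subsequence of length 4. dp[11][9] = 4 confirms this is the maximum.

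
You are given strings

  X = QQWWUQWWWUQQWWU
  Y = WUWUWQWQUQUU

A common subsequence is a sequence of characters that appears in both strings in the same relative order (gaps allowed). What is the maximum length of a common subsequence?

8

One common subsequence of length 8: W at X[3]=Y[1], then W at X[4]=Y[3], then U at X[5]=Y[4], then Q at X[6]=Y[6], then W at X[7]=Y[7], then U at X[10]=Y[9], then Q at X[11]=Y[10], then U at X[15]=Y[12]. dp[15][12] = 8 confirms this is the maximum.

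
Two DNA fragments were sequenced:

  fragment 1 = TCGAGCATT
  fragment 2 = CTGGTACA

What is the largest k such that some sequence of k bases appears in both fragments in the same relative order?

5

Let dp[i][j] be the LCS length of the first i bases of fragment 1 and the first j bases of fragment 2. dp[i][j] = dp[i-1][j-1]+1 when the i-th and j-th bases match, else max(dp[i-1][j], dp[i][j-1]).
    ·  C  T  G  G  T  A  C  A
 ·  0  0  0  0  0  0  0  0  0
 T  0  0  1  1  1  1  1  1  1
 C  0  1  1  1  1  1  1  2  2
 G  0  1  1  2  2  2  2  2  2
 A  0  1  1  2  2  2  3  3  3
 G  0  1  1  2  3  3  3  3  3
 C  0  1  1  2  3  3  3  4  4
 A  0  1  1  2  3  3  4  4  5
 T  0  1  2  2  3  4  4  4  5
 T  0  1  2  2  3  4  4  4  5
dp[9][8] = 5. One LCS (by backtracking along matches): TGACA.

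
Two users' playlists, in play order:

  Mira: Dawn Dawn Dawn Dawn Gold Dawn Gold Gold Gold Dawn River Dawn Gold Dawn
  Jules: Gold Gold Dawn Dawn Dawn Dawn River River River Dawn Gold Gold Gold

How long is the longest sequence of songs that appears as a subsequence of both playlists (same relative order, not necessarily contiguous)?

Pick Dawn [1,3], then Dawn [2,4], then Dawn [3,5], then Dawn [4,6], then Dawn [6,10], then Gold [8,11], then Gold [9,12], then Gold [13,13]; all 8 songs appear in both, in order. The LCS DP gives dp[14][13] = 8, so this is optimal.

8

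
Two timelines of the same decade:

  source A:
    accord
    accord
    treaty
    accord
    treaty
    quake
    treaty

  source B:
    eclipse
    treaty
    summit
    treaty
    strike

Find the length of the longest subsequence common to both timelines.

2

One common subsequence of length 2: treaty (source A #3, source B #2) → treaty (source A #5, source B #4). dp[7][5] = 2 confirms this is the maximum.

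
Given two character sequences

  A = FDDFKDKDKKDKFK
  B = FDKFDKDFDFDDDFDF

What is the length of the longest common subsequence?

Pick F (A #1, B #4) → D (A #2, B #7) → D (A #3, B #9) → F (A #4, B #10) → D (A #6, B #12) → D (A #8, B #13) → D (A #11, B #15) → F (A #13, B #16); all 8 characters appear in both, in order, and the DP table's final entry dp[14][16] is also 8, so no common subsequence is longer.

8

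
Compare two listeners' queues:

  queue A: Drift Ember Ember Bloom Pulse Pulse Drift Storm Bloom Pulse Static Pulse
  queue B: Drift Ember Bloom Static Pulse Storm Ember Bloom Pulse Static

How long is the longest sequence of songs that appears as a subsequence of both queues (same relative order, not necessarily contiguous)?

8

Taking Drift [1,1] → Ember [3,2] → Bloom [4,3] → Pulse [6,5] → Storm [8,6] → Bloom [9,8] → Pulse [10,9] → Static [11,10] gives a common subsequence of length 8, and the DP table's final entry dp[12][10] is also 8, so no common subsequence is longer.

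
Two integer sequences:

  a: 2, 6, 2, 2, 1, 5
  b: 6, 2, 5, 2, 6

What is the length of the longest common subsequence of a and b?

Let dp[i][j] be the LCS length of the first i values of a and the first j values of b. dp[i][j] = dp[i-1][j-1]+1 when the i-th and j-th values match, else max(dp[i-1][j], dp[i][j-1]).
    ·  6  2  5  2  6
 ·  0  0  0  0  0  0
 2  0  0  1  1  1  1
 6  0  1  1  1  1  2
 2  0  1  2  2  2  2
 2  0  1  2  2  3  3
 1  0  1  2  2  3  3
 5  0  1  2  3  3  3
dp[6][5] = 3. One LCS (by backtracking along matches): 6, 2, 2.

3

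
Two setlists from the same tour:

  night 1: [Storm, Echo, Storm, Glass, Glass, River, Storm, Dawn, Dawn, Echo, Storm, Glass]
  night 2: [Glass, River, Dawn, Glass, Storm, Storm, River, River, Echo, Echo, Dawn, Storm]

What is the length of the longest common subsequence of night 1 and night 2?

Match Storm (night 1 #1, night 2 #5), Storm (night 1 #3, night 2 #6), River (night 1 #6, night 2 #8), Dawn (night 1 #9, night 2 #11), Storm (night 1 #11, night 2 #12) — 5 songs in the same relative order in both. Since dp[12][12] = 5, nothing longer is possible.

5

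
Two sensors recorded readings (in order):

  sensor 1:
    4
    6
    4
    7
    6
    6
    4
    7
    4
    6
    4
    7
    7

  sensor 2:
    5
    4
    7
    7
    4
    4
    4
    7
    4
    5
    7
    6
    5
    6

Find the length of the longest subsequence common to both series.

7

Pick 4 [1,2]; then 7 [4,4]; then 4 [7,5]; then 4 [9,6]; then 4 [11,7]; then 7 [12,8]; then 7 [13,11]; all 7 values appear in both, in order. The LCS DP gives dp[13][14] = 7, so this is optimal.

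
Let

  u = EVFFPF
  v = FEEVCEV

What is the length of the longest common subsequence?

Let dp[i][j] be the LCS length of the first i characters of u and the first j characters of v. dp[i][j] = dp[i-1][j-1]+1 when the i-th and j-th characters match, else max(dp[i-1][j], dp[i][j-1]).
    ·  F  E  E  V  C  E  V
 ·  0  0  0  0  0  0  0  0
 E  0  0  1  1  1  1  1  1
 V  0  0  1  1  2  2  2  2
 F  0  1  1  1  2  2  2  2
 F  0  1  1  1  2  2  2  2
 P  0  1  1  1  2  2  2  2
 F  0  1  1  1  2  2  2  2
dp[6][7] = 2. One LCS (by backtracking along matches): EV.

2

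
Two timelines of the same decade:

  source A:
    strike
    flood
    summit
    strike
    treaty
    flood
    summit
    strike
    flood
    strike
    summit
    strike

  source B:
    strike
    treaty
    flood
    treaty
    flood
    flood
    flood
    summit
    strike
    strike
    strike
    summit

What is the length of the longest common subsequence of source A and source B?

Taking strike (source A #1, source B #1), then flood (source A #2, source B #3), then treaty (source A #5, source B #4), then flood (source A #6, source B #7), then summit (source A #7, source B #8), then strike (source A #8, source B #10), then strike (source A #10, source B #11), then summit (source A #11, source B #12) gives a common subsequence of length 8. The LCS DP gives dp[12][12] = 8, so this is optimal.

8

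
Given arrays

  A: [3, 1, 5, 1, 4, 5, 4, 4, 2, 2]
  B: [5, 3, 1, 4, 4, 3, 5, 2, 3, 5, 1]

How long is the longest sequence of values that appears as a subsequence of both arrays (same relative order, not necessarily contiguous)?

Let dp[i][j] be the LCS length of the first i values of A and the first j values of B. dp[i][j] = dp[i-1][j-1]+1 when the i-th and j-th values match, else max(dp[i-1][j], dp[i][j-1]).
    ·  5  3  1  4  4  3  5  2  3  5  1
 ·  0  0  0  0  0  0  0  0  0  0  0  0
 3  0  0  1  1  1  1  1  1  1  1  1  1
 1  0  0  1  2  2  2  2  2  2  2  2  2
 5  0  1  1  2  2  2  2  3  3  3  3  3
 1  0  1  1  2  2  2  2  3  3  3  3  4
 4  0  1  1  2  3  3  3  3  3  3  3  4
 5  0  1  1  2  3  3  3  4  4  4  4  4
 4  0  1  1  2  3  4  4  4  4  4  4  4
 4  0  1  1  2  3  4  4  4  4  4  4  4
 2  0  1  1  2  3  4  4  4  5  5  5  5
 2  0  1  1  2  3  4  4  4  5  5  5  5
dp[10][11] = 5. One LCS (by backtracking along matches): 3, 1, 4, 5, 2.

5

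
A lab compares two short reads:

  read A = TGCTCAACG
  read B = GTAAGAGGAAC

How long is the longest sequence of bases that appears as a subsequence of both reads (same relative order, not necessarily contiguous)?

Let dp[i][j] be the LCS length of the first i bases of read A and the first j bases of read B. dp[i][j] = dp[i-1][j-1]+1 when the i-th and j-th bases match, else max(dp[i-1][j], dp[i][j-1]).
    ·  G  T  A  A  G  A  G  G  A  A  C
 ·  0  0  0  0  0  0  0  0  0  0  0  0
 T  0  0  1  1  1  1  1  1  1  1  1  1
 G  0  1  1  1  1  2  2  2  2  2  2  2
 C  0  1  1  1  1  2  2  2  2  2  2  3
 T  0  1  2  2  2  2  2  2  2  2  2  3
 C  0  1  2  2  2  2  2  2  2  2  2  3
 A  0  1  2  3  3  3  3  3  3  3  3  3
 A  0  1  2  3  4  4  4  4  4  4  4  4
 C  0  1  2  3  4  4  4  4  4  4  4  5
 G  0  1  2  3  4  5  5  5  5  5  5  5
dp[9][11] = 5. One LCS (by backtracking along matches): TGAAC.

5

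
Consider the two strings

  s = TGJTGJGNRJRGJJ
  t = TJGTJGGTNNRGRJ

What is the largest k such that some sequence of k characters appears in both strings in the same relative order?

One common subsequence of length 9: T [1,1] → G [2,3] → J [3,5] → G [5,6] → G [7,7] → N [8,10] → R [9,11] → R [11,13] → J [14,14], and the DP table's final entry dp[14][14] is also 9, so no common subsequence is longer.

9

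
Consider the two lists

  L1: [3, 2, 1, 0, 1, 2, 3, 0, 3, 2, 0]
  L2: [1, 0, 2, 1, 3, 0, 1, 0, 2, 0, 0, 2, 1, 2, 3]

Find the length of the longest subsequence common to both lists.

Taking 2 [2,3]; then 1 [3,4]; then 0 [4,6]; then 1 [5,7]; then 2 [6,9]; then 0 [8,11]; then 3 [9,15] gives a common subsequence of length 7. dp[11][15] = 7 confirms this is the maximum.

7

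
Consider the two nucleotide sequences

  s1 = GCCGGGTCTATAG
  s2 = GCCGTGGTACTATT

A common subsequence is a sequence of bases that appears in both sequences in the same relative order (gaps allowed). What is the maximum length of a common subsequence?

11

One common subsequence of length 11: G at s1[1]=s2[1]; then C at s1[2]=s2[2]; then C at s1[3]=s2[3]; then G at s1[4]=s2[4]; then G at s1[5]=s2[6]; then G at s1[6]=s2[7]; then T at s1[7]=s2[8]; then C at s1[8]=s2[10]; then T at s1[9]=s2[11]; then A at s1[10]=s2[12]; then T at s1[11]=s2[14]. dp[13][14] = 11 confirms this is the maximum.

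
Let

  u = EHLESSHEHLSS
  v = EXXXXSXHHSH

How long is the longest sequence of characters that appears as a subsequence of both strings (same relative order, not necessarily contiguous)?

Match E at u[1]=v[1], S at u[5]=v[6], H at u[7]=v[8], H at u[9]=v[9], S at u[11]=v[10] — 5 characters in the same relative order in both. dp[12][11] = 5 confirms this is the maximum.

5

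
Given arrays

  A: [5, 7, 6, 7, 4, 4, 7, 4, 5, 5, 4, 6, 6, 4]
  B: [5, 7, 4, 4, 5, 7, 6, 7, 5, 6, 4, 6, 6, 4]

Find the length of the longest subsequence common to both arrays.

10

Match 5 [1,1], 7 [4,2], 4 [5,3], 4 [6,4], 7 [7,8], 5 [9,9], 4 [11,11], 6 [12,12], 6 [13,13], 4 [14,14] — 10 values in the same relative order in both. The LCS DP gives dp[14][14] = 10, so this is optimal.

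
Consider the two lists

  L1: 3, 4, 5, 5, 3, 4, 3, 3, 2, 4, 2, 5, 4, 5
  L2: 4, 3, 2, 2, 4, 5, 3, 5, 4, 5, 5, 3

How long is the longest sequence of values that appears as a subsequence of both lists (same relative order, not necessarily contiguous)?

Pick 3 [1,2], then 4 [2,5], then 5 [3,6], then 5 [4,8], then 4 [10,9], then 5 [12,10], then 5 [14,11]; all 7 values appear in both, in order, and the DP table's final entry dp[14][12] is also 7, so no common subsequence is longer.

7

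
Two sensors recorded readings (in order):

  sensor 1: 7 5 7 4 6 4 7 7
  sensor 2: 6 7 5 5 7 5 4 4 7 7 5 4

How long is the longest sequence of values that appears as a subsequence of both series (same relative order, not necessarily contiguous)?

Let dp[i][j] be the LCS length of the first i values of sensor 1 and the first j values of sensor 2. dp[i][j] = dp[i-1][j-1]+1 when the i-th and j-th values match, else max(dp[i-1][j], dp[i][j-1]).
    ·  6  7  5  5  7  5  4  4  7  7  5  4
 ·  0  0  0  0  0  0  0  0  0  0  0  0  0
 7  0  0  1  1  1  1  1  1  1  1  1  1  1
 5  0  0  1  2  2  2  2  2  2  2  2  2  2
 7  0  0  1  2  2  3  3  3  3  3  3  3  3
 4  0  0  1  2  2  3  3  4  4  4  4  4  4
 6  0  1  1  2  2  3  3  4  4  4  4  4  4
 4  0  1  1  2  2  3  3  4  5  5  5  5  5
 7  0  1  2  2  2  3  3  4  5  6  6  6  6
 7  0  1  2  2  2  3  3  4  5  6  7  7  7
dp[8][12] = 7. One LCS (by backtracking along matches): 7, 5, 7, 4, 4, 7, 7.

7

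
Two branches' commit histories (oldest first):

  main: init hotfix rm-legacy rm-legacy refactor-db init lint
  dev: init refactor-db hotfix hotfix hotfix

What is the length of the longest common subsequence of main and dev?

2

Pick init (main #1, dev #1), then hotfix (main #2, dev #5); all 2 commits appear in both, in order. Since dp[7][5] = 2, nothing longer is possible.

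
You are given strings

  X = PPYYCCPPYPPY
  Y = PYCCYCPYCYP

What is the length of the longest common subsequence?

7

Let dp[i][j] be the LCS length of the first i characters of X and the first j characters of Y. dp[i][j] = dp[i-1][j-1]+1 when the i-th and j-th characters match, else max(dp[i-1][j], dp[i][j-1]).
    ·  P  Y  C  C  Y  C  P  Y  C  Y  P
 ·  0  0  0  0  0  0  0  0  0  0  0  0
 P  0  1  1  1  1  1  1  1  1  1  1  1
 P  0  1  1  1  1  1  1  2  2  2  2  2
 Y  0  1  2  2  2  2  2  2  3  3  3  3
 Y  0  1  2  2  2  3  3  3  3  3  4  4
 C  0  1  2  3  3  3  4  4  4  4  4  4
 C  0  1  2  3  4  4  4  4  4  5  5  5
 P  0  1  2  3  4  4  4  5  5  5  5  6
 P  0  1  2  3  4  4  4  5  5  5  5  6
 Y  0  1  2  3  4  5  5  5  6  6  6  6
 P  0  1  2  3  4  5  5  6  6  6  6  7
 P  0  1  2  3  4  5  5  6  6  6  6  7
 Y  0  1  2  3  4  5  5  6  7  7  7  7
dp[12][11] = 7. One LCS (by backtracking along matches): PYYCCYP.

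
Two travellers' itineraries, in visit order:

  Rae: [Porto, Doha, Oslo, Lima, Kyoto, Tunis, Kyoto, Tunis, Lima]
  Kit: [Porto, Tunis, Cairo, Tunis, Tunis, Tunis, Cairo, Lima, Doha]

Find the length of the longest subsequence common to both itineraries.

4

Match Porto [1,1]; then Tunis [6,5]; then Tunis [8,6]; then Lima [9,8] — 4 stops in the same relative order in both. dp[9][9] = 4 confirms this is the maximum.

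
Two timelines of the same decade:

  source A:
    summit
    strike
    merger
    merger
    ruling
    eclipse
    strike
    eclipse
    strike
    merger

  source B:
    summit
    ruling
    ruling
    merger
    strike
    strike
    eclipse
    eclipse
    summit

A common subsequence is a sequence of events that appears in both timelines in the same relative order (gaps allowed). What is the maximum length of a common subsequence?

Match summit [1,1] → strike [2,6] → eclipse [6,7] → eclipse [8,8] — 4 events in the same relative order in both. Since dp[10][9] = 4, nothing longer is possible.

4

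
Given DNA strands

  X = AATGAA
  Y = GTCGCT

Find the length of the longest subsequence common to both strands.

2

Pick T (X #3, Y #2); then G (X #4, Y #4); all 2 bases appear in both, in order, and the DP table's final entry dp[6][6] is also 2, so no common subsequence is longer.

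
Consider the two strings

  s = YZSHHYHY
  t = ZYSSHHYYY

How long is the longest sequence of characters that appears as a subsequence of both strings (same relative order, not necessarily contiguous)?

6

Taking Y at s[1]=t[2], S at s[3]=t[4], H at s[4]=t[5], H at s[5]=t[6], Y at s[6]=t[8], Y at s[8]=t[9] gives a common subsequence of length 6, and the DP table's final entry dp[8][9] is also 6, so no common subsequence is longer.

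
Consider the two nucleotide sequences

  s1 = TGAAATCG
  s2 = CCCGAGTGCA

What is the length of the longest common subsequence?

Pick G at s1[2]=s2[4], then A at s1[3]=s2[5], then T at s1[6]=s2[7], then C at s1[7]=s2[9]; all 4 bases appear in both, in order. The LCS DP gives dp[8][10] = 4, so this is optimal.

4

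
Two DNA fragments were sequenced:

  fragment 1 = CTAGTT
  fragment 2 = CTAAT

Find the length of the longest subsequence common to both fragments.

4

Pick C at fragment 1[1]=fragment 2[1] → T at fragment 1[2]=fragment 2[2] → A at fragment 1[3]=fragment 2[4] → T at fragment 1[6]=fragment 2[5]; all 4 bases appear in both, in order, and the DP table's final entry dp[6][5] is also 4, so no common subsequence is longer.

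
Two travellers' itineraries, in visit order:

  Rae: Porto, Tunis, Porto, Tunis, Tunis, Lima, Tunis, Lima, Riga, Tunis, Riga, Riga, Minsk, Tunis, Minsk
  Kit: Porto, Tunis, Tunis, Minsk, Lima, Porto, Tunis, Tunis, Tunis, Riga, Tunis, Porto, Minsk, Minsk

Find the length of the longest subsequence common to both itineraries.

Taking Porto [1,1], then Tunis [2,3], then Porto [3,6], then Tunis [4,7], then Tunis [5,8], then Tunis [7,9], then Riga [9,10], then Tunis [10,11], then Minsk [13,13], then Minsk [15,14] gives a common subsequence of length 10, and the DP table's final entry dp[15][14] is also 10, so no common subsequence is longer.

10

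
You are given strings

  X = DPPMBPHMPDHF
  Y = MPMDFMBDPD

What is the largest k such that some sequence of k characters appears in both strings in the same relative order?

5

Let dp[i][j] be the LCS length of the first i characters of X and the first j characters of Y. dp[i][j] = dp[i-1][j-1]+1 when the i-th and j-th characters match, else max(dp[i-1][j], dp[i][j-1]).
    ·  M  P  M  D  F  M  B  D  P  D
 ·  0  0  0  0  0  0  0  0  0  0  0
 D  0  0  0  0  1  1  1  1  1  1  1
 P  0  0  1  1  1  1  1  1  1  2  2
 P  0  0  1  1  1  1  1  1  1  2  2
 M  0  1  1  2  2  2  2  2  2  2  2
 B  0  1  1  2  2  2  2  3  3  3  3
 P  0  1  2  2  2  2  2  3  3  4  4
 H  0  1  2  2  2  2  2  3  3  4  4
 M  0  1  2  3  3  3  3  3  3  4  4
 P  0  1  2  3  3  3  3  3  3  4  4
 D  0  1  2  3  4  4  4  4  4  4  5
 H  0  1  2  3  4  4  4  4  4  4  5
 F  0  1  2  3  4  5  5  5  5  5  5
dp[12][10] = 5. One LCS (by backtracking along matches): DMBPD.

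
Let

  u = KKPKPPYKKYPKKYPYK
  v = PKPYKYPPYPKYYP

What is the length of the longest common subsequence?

10

Match K at u[2]=v[2] → P at u[3]=v[3] → K at u[4]=v[5] → P at u[5]=v[7] → P at u[6]=v[8] → Y at u[7]=v[9] → K at u[9]=v[11] → Y at u[10]=v[12] → Y at u[14]=v[13] → P at u[15]=v[14] — 10 characters in the same relative order in both, and the DP table's final entry dp[17][14] is also 10, so no common subsequence is longer.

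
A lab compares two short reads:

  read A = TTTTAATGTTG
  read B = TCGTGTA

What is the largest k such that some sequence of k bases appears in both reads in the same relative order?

4

Let dp[i][j] be the LCS length of the first i bases of read A and the first j bases of read B. dp[i][j] = dp[i-1][j-1]+1 when the i-th and j-th bases match, else max(dp[i-1][j], dp[i][j-1]).
    ·  T  C  G  T  G  T  A
 ·  0  0  0  0  0  0  0  0
 T  0  1  1  1  1  1  1  1
 T  0  1  1  1  2  2  2  2
 T  0  1  1  1  2  2  3  3
 T  0  1  1  1  2  2  3  3
 A  0  1  1  1  2  2  3  4
 A  0  1  1  1  2  2  3  4
 T  0  1  1  1  2  2  3  4
 G  0  1  1  2  2  3  3  4
 T  0  1  1  2  3  3  4  4
 T  0  1  1  2  3  3  4  4
 G  0  1  1  2  3  4  4  4
dp[11][7] = 4. One LCS (by backtracking along matches): TTTA.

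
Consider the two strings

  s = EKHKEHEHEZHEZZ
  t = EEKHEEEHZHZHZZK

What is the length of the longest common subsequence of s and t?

Pick E [1,2], K [2,3], H [3,4], E [5,7], H [6,8], H [8,10], Z [10,11], H [11,12], Z [13,13], Z [14,14]; all 10 characters appear in both, in order. The LCS DP gives dp[14][15] = 10, so this is optimal.

10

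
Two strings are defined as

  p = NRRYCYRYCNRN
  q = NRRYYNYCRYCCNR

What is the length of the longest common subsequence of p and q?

10

One common subsequence of length 10: N at p[1]=q[1]; then R at p[2]=q[2]; then R at p[3]=q[3]; then Y at p[4]=q[7]; then C at p[5]=q[8]; then R at p[7]=q[9]; then Y at p[8]=q[10]; then C at p[9]=q[12]; then N at p[10]=q[13]; then R at p[11]=q[14], and the DP table's final entry dp[12][14] is also 10, so no common subsequence is longer.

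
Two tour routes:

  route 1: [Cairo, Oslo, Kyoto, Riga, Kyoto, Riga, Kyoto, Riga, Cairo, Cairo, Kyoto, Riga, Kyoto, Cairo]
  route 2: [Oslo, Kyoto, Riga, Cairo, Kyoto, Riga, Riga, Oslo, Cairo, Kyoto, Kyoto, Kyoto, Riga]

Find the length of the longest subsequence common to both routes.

9

Pick Oslo [2,1] → Kyoto [3,2] → Riga [4,3] → Kyoto [5,5] → Riga [6,6] → Riga [8,7] → Cairo [9,9] → Kyoto [11,12] → Riga [12,13]; all 9 stops appear in both, in order. dp[14][13] = 9 confirms this is the maximum.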